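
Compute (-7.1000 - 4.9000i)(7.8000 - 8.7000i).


Real = -7.1*7.8 - (-4.9)*(-8.7) = -55.38 - 42.63 = -98.01
Imag = -7.1*(-8.7) + 7.8*(-4.9) = 61.77 - (38.22) = 23.55

-98.0100 + 23.5500i


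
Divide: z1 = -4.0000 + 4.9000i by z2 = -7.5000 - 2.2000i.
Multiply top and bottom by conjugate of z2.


Conjugate of z2 = -7.5000 + 2.2000i
Numerator: (-4.0000 + 4.9000i)(-7.5000 + 2.2000i) = 19.2200 - 45.5500i
Denominator: (-7.5)^2 + (-2.2)^2 = 61.09
Result = (19.2200 - 45.5500i)/61.09

0.3146 - 0.7456i


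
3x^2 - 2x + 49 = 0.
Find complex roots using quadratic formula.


disc = (-2)^2 - 4*3*49 = 4 - 588 = -584
sqrt(|disc|) = sqrt(584) = 24.1661
Real part = 2/(2*3) = 0.3333
Imag part = 24.1661/(2*3) = 4.0277

0.3333 ± 4.0277i


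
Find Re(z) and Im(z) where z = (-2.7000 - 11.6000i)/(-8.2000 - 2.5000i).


Multiply by conjugate: (-2.7000 - 11.6000i)(-8.2000 + 2.5000i) / ((-8.2)^2 + (-2.5)^2)
Numerator real = -2.7*(-8.2) - (11.6)*(-2.5) = 51.14
Numerator imag = -11.6*(-8.2) - (-2.7)*(-2.5) = 88.37
Denominator = 73.49
Re(z) = 51.14/73.49 = 0.6959
Im(z) = 88.37/73.49 = 1.2025

Re(z) = 0.6959, Im(z) = 1.2025


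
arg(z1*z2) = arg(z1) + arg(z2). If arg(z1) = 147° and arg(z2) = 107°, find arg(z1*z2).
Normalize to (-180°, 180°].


arg(z1*z2) = 147° + 107° = 254°
Normalized to (-180°, 180°]: -106°

-106°


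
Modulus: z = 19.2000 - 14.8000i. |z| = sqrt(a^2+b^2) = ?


|z| = sqrt(19.2^2 + (-14.8)^2) = sqrt(368.64 + 219.04) = sqrt(587.68) = 24.2421

|z| = 24.2421


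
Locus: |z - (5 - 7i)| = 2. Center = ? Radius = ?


|z - z0| = r is a circle with center z0 and radius r.
Center = (5, -7), radius = 2

Circle with center (5, -7) and radius 2


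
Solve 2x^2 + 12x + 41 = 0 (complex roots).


disc = 12^2 - 4*2*41 = 144 - 328 = -184
sqrt(|disc|) = sqrt(184) = 13.5647
Real part = -12/(2*2) = -3.0000
Imag part = 13.5647/(2*2) = 3.3912

-3.0000 ± 3.3912i


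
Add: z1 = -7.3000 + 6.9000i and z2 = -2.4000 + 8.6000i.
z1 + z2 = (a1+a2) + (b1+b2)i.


Real: -7.3 - 2.4 = -9.7
Imag: 6.9 + 8.6 = 15.5

-9.7000 + 15.5000i


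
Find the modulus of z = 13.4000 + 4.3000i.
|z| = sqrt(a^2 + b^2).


|z| = sqrt(13.4^2 + 4.3^2) = sqrt(179.56 + 18.49) = sqrt(198.05) = 14.0730

|z| = 14.0730


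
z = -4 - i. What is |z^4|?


|z| = sqrt(16+1) = sqrt(17) = 4.1231
|z^4| = |z|^4 = (sqrt(17))^4 = 17^2 = 289

|z^4| = 289


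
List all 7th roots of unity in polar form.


The 7th roots of unity are cis(360k/7°) for k=0..6
Angle step = 360/7 = 51.4286°
Primitive root: cis(51.4286°)
Primitive root = 0.6235 + 0.7818i

7 roots at angles: 0°, 51.4286°, 102.8571°, 154.2857°, 205.7143°, 257.1429°, 308.5714°


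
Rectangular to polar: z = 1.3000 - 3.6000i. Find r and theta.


r = sqrt(1.69+12.96) = sqrt(14.65) = 3.8275
theta = atan2(-3.6, 1.3) = -70.1448 degrees

r = 3.8275, theta = -70.1448 degrees


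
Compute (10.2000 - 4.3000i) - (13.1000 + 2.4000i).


Real: 10.2 - 13.1 = -2.9
Imag: -4.3 - 2.4 = -6.7

-2.9000 - 6.7000i


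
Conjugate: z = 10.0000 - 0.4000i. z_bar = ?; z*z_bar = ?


z_bar = 10.0000 + 0.4000i
z*z_bar = 10^2 + (-0.4)^2 = 100 + 0.16 = 100.16

z_bar = 10.0000 + 0.4000i, z*z_bar = 100.16


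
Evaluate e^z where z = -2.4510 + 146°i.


e^-2.4510 = 0.0862
cos(146°) = -0.829
sin(146°) = 0.5592
Real = 0.0862*(-0.829) = -0.0715
Imag = 0.0862*0.5592 = 0.0482

-0.0715 + 0.0482i


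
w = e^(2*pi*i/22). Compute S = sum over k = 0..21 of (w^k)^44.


The roots are w_k = w^k with w = e^(2*pi*i/22), and (w^k)^44 = (w^44)^k.
So S = 1 + u + u^2 + ... + u^(21) with u = w^44.
44 = 2*22 + 0, so 44 is a multiple of 22 and u = (w^22)^2 = 1.
Every one of the 22 terms equals 1: S = 22

S = 22


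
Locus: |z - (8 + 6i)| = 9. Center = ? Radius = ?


|z - z0| = r is a circle with center z0 and radius r.
Center = (8, 6), radius = 9

Circle with center (8, 6) and radius 9


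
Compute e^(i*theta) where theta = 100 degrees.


cos(100°) = -0.1736
sin(100°) = 0.9848

e^(i*100°) = -0.1736 + 0.9848i


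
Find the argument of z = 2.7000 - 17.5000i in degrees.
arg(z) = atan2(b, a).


Re = 2.7, Im = -17.5
arg = atan2(-17.5, 2.7) = -81.2292 degrees

arg(z) = -81.2292 degrees


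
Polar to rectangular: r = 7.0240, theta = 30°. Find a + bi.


a = 7.0240*cos(30°) = 7.0240*0.86603 = 6.0830
b = 7.0240*sin(30°) = 7.0240*0.5 = 3.5120

6.0830 + 3.5120i


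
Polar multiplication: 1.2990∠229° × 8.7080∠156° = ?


r = 1.2990 * 8.7080 = 11.3117
theta = 229° + 156° = 385° = 25° (mod 360)

11.3117 cis(25°)


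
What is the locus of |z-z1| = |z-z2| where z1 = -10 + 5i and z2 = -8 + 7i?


Equal distances means the locus is the perpendicular bisector of z1 and z2.
Midpoint = ((-10+(-8))/2, (5+7)/2) = (-9.0000, 6.0000)

Perpendicular bisector through (-9.0000, 6.0000)


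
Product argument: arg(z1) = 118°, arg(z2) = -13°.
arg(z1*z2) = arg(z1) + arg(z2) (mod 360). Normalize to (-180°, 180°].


arg(z1*z2) = 118° - 13° = 105°
Normalized to (-180°, 180°]: 105°

105°


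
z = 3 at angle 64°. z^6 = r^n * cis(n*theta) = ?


r^6 = 3^6 = 729
n*theta = 6*64° = 384° = 24° (mod 360)
a = 729*cos(24°) = 665.9746
b = 729*sin(24°) = 296.5110

729 cis(24°) = 665.9746 + 296.5110i


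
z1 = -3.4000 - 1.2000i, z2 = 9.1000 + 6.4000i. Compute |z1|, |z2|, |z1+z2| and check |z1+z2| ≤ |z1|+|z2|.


|z1| = sqrt((-3.4)^2 + (-1.2)^2) = sqrt(13) = 3.6056
|z2| = sqrt(9.1^2 + 6.4^2) = sqrt(123.77) = 11.1252
z1+z2 = 5.7000 + 5.2000i
|z1+z2| = sqrt(59.53) = 7.7156
|z1|+|z2| = 3.6056 + 11.1252 = 14.7308

|z1+z2| = 7.7156 ≤ |z1|+|z2| = 14.7308 (verified)


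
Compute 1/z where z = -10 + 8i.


|z|^2 = 100+64 = 164
1/z = (-10 - 8i)/164

1/z = -0.0610 - 0.0488i


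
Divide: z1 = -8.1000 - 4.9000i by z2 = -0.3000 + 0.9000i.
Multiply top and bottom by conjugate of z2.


Conjugate of z2 = -0.3000 - 0.9000i
Numerator: (-8.1000 - 4.9000i)(-0.3000 - 0.9000i) = -1.9800 + 8.7600i
Denominator: (-0.3)^2 + 0.9^2 = 0.9
Result = (-1.9800 + 8.7600i)/0.9

-2.2000 + 9.7333i


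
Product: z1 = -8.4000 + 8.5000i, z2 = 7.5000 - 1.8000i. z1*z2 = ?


Real = -8.4*7.5 - 8.5*(-1.8) = -63 - (-15.3) = -47.7
Imag = -8.4*(-1.8) + 7.5*8.5 = 15.12 + 63.75 = 78.87

-47.7000 + 78.8700i


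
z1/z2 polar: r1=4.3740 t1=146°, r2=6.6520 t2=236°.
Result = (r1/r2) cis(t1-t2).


r = 4.3740 / 6.6520 = 0.6575
theta = 146° - 236° = -90° = 270° (mod 360)

0.6575 cis(270°)


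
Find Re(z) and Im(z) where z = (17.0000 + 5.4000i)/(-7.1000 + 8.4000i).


Multiply by conjugate: (17.0000 + 5.4000i)(-7.1000 - 8.4000i) / ((-7.1)^2 + 8.4^2)
Numerator real = 17*(-7.1) + 5.4*8.4 = -75.34
Numerator imag = 5.4*(-7.1) - 17*8.4 = -181.14
Denominator = 120.97
Re(z) = -75.34/120.97 = -0.6228
Im(z) = -181.14/120.97 = -1.4974

Re(z) = -0.6228, Im(z) = -1.4974


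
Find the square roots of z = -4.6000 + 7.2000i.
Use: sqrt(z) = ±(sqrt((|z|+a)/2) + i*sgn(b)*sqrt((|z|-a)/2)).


|z| = sqrt(21.16+51.84) = 8.5440
sqrt((|z|+a)/2) = sqrt((8.5440+(-4.6))/2) = sqrt(1.9720) = 1.4043
sqrt((|z|-a)/2) = sqrt((8.5440-(-4.6))/2) = sqrt(6.5720) = 2.5636

±(1.4043 + 2.5636i) i.e. 1.4043 + 2.5636i and -1.4043 - 2.5636i


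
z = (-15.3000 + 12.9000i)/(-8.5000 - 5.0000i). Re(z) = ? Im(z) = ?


Multiply by conjugate: (-15.3000 + 12.9000i)(-8.5000 + 5.0000i) / ((-8.5)^2 + (-5)^2)
Numerator real = -15.3*(-8.5) + 12.9*(-5) = 65.55
Numerator imag = 12.9*(-8.5) - (-15.3)*(-5) = -186.15
Denominator = 97.25
Re(z) = 65.55/97.25 = 0.6740
Im(z) = -186.15/97.25 = -1.9141

Re(z) = 0.6740, Im(z) = -1.9141


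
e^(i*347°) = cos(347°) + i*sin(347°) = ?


cos(347°) = 0.9744
sin(347°) = -0.2250

e^(i*347°) = 0.9744 - 0.2250i


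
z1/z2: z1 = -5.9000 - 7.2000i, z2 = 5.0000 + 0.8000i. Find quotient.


Conjugate of z2 = 5.0000 - 0.8000i
Numerator: (-5.9000 - 7.2000i)(5.0000 - 0.8000i) = -35.2600 - 31.2800i
Denominator: 5^2 + 0.8^2 = 25.64
Result = (-35.2600 - 31.2800i)/25.64

-1.3752 - 1.2200i


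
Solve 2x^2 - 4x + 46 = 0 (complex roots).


disc = (-4)^2 - 4*2*46 = 16 - 368 = -352
sqrt(|disc|) = sqrt(352) = 18.7617
Real part = 4/(2*2) = 1.0000
Imag part = 18.7617/(2*2) = 4.6904

1.0000 ± 4.6904i


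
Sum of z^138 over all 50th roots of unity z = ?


The roots are w_k = w^k with w = e^(2*pi*i/50), and (w^k)^138 = (w^138)^k.
So S = 1 + u + u^2 + ... + u^(49) with u = w^138.
138 = 2*50 + 38, so 138 is not a multiple of 50: u = (w^50)^2 * w^38 = w^38 ≠ 1 (w is a primitive 50th root), while u^50 = (w^50)^138 = 1.
Geometric series: S = (1 - u^50)/(1 - u) = (1 - 1)/(1 - u) = 0

S = 0


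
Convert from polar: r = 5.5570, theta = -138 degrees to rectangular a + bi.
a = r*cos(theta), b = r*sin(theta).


a = 5.5570*cos(-138°) = 5.5570*(-0.743145) = -4.1297
b = 5.5570*sin(-138°) = 5.5570*(-0.66913) = -3.7184

-4.1297 - 3.7184i


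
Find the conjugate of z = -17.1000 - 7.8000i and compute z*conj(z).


z_bar = -17.1000 + 7.8000i
z*z_bar = (-17.1)^2 + (-7.8)^2 = 292.41 + 60.84 = 353.25

z_bar = -17.1000 + 7.8000i, z*z_bar = 353.25


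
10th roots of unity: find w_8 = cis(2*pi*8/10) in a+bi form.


Angle = 360*8/10 = 288°
a = cos(288°) = 0.3090
b = sin(288°) = -0.9511

0.3090 - 0.9511i


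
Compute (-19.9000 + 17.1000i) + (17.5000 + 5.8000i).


Real: -19.9 + 17.5 = -2.4
Imag: 17.1 + 5.8 = 22.9

-2.4000 + 22.9000i


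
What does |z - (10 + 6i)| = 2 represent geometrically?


|z - z0| = r is a circle with center z0 and radius r.
Center = (10, 6), radius = 2

Circle with center (10, 6) and radius 2


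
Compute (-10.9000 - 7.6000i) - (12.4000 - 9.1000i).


Real: -10.9 - 12.4 = -23.3
Imag: -7.6 + 9.1 = 1.5

-23.3000 + 1.5000i


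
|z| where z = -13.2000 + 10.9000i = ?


|z| = sqrt((-13.2)^2 + 10.9^2) = sqrt(174.24 + 118.81) = sqrt(293.05) = 17.1187

|z| = 17.1187


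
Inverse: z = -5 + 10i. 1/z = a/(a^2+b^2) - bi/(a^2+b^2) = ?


|z|^2 = 25+100 = 125
1/z = (-5 - 10i)/125

1/z = -0.0400 - 0.0800i


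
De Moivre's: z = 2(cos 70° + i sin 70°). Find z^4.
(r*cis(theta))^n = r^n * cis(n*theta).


r^4 = 2^4 = 16
n*theta = 4*70° = 280° = 280° (mod 360)
a = 16*cos(280°) = 2.7784
b = 16*sin(280°) = -15.7569

16 cis(280°) = 2.7784 - 15.7569i


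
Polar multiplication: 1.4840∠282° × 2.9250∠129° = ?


r = 1.4840 * 2.9250 = 4.3407
theta = 282° + 129° = 411° = 51° (mod 360)

4.3407 cis(51°)


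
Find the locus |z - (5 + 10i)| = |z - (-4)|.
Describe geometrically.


Equal distances means the locus is the perpendicular bisector of z1 and z2.
Midpoint = ((5+(-4))/2, (10+0)/2) = (0.5000, 5.0000)

Perpendicular bisector through (0.5000, 5.0000)


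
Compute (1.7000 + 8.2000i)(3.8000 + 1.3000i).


Real = 1.7*3.8 - 8.2*1.3 = 6.46 - 10.66 = -4.2
Imag = 1.7*1.3 + 3.8*8.2 = 2.21 + 31.16 = 33.37

-4.2000 + 33.3700i


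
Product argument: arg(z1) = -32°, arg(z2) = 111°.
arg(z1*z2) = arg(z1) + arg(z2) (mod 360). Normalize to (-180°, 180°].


arg(z1*z2) = -32° + 111° = 79°
Normalized to (-180°, 180°]: 79°

79°


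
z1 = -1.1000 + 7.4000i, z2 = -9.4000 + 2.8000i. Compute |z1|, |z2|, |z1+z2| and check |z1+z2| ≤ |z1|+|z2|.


|z1| = sqrt((-1.1)^2 + 7.4^2) = sqrt(55.97) = 7.4813
|z2| = sqrt((-9.4)^2 + 2.8^2) = sqrt(96.2) = 9.8082
z1+z2 = -10.5000 + 10.2000i
|z1+z2| = sqrt(214.29) = 14.6386
|z1|+|z2| = 7.4813 + 9.8082 = 17.2895

|z1+z2| = 14.6386 ≤ |z1|+|z2| = 17.2895 (verified)


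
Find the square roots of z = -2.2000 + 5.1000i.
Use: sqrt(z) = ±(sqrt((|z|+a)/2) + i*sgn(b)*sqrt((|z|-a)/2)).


|z| = sqrt(4.84+26.01) = 5.5543
sqrt((|z|+a)/2) = sqrt((5.5543+(-2.2))/2) = sqrt(1.6771) = 1.2950
sqrt((|z|-a)/2) = sqrt((5.5543-(-2.2))/2) = sqrt(3.8771) = 1.9690

±(1.2950 + 1.9690i) i.e. 1.2950 + 1.9690i and -1.2950 - 1.9690i


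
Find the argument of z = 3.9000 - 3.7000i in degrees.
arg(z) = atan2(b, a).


Re = 3.9, Im = -3.7
arg = atan2(-3.7, 3.9) = -43.4926 degrees

arg(z) = -43.4926 degrees


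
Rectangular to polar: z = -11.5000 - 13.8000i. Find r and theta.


r = sqrt(132.25+190.44) = sqrt(322.69) = 17.9636
theta = atan2(-13.8, -11.5) = -129.8056 degrees

r = 17.9636, theta = -129.8056 degrees


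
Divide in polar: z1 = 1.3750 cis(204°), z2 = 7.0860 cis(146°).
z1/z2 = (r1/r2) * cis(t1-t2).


r = 1.3750 / 7.0860 = 0.1940
theta = 204° - 146° = 58° = 58° (mod 360)

0.1940 cis(58°)


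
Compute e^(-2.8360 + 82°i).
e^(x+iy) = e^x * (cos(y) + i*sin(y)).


e^-2.8360 = 0.0587
cos(82°) = 0.1392
sin(82°) = 0.9903
Real = 0.0587*0.1392 = 0.0082
Imag = 0.0587*0.9903 = 0.0581

0.0082 + 0.0581i


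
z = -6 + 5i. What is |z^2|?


|z| = sqrt(36+25) = sqrt(61) = 7.8102
|z^2| = |z|^2 = (sqrt(61))^2 = 61

|z^2| = 61


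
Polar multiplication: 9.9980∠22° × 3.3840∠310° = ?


r = 9.9980 * 3.3840 = 33.8332
theta = 22° + 310° = 332° = 332° (mod 360)

33.8332 cis(332°)


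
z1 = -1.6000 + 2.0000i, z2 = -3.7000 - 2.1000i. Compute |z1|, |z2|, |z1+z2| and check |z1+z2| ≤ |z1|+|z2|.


|z1| = sqrt((-1.6)^2 + 2^2) = sqrt(6.56) = 2.5612
|z2| = sqrt((-3.7)^2 + (-2.1)^2) = sqrt(18.1) = 4.2544
z1+z2 = -5.3000 - 0.1000i
|z1+z2| = sqrt(28.1) = 5.3009
|z1|+|z2| = 2.5612 + 4.2544 = 6.8156

|z1+z2| = 5.3009 ≤ |z1|+|z2| = 6.8156 (verified)


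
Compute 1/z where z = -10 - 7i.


|z|^2 = 100+49 = 149
1/z = (-10 + 7i)/149

1/z = -0.0671 + 0.0470i


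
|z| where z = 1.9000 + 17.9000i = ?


|z| = sqrt(1.9^2 + 17.9^2) = sqrt(3.61 + 320.41) = sqrt(324.02) = 18.0006

|z| = 18.0006


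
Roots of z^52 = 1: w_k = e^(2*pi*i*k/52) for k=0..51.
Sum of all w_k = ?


The sum of all 52th roots of unity is 0.
Geometric series: (1 - w^52)/(1 - w) = (1-1)/(1-w) = 0 since w^52 = 1, w ≠ 1.
Alternatively: coefficient of z^51 in z^52 - 1 is 0.

0


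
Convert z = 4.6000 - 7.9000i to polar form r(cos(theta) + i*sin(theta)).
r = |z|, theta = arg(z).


r = sqrt(21.16+62.41) = sqrt(83.57) = 9.1417
theta = atan2(-7.9, 4.6) = -59.7887 degrees

r = 9.1417, theta = -59.7887 degrees


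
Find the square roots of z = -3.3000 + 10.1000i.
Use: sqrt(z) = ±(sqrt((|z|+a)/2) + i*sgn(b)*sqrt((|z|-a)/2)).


|z| = sqrt(10.89+102.01) = 10.6254
sqrt((|z|+a)/2) = sqrt((10.6254+(-3.3))/2) = sqrt(3.6627) = 1.9138
sqrt((|z|-a)/2) = sqrt((10.6254-(-3.3))/2) = sqrt(6.9627) = 2.6387

±(1.9138 + 2.6387i) i.e. 1.9138 + 2.6387i and -1.9138 - 2.6387i


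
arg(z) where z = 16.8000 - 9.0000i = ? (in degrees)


Re = 16.8, Im = -9
arg = atan2(-9, 16.8) = -28.1786 degrees

arg(z) = -28.1786 degrees


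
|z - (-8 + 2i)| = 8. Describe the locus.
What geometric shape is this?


|z - z0| = r is a circle with center z0 and radius r.
Center = (-8, 2), radius = 8

Circle with center (-8, 2) and radius 8


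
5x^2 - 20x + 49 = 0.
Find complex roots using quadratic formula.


disc = (-20)^2 - 4*5*49 = 400 - 980 = -580
sqrt(|disc|) = sqrt(580) = 24.0832
Real part = 20/(2*5) = 2.0000
Imag part = 24.0832/(2*5) = 2.4083

2.0000 ± 2.4083i


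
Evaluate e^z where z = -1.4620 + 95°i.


e^-1.4620 = 0.2318
cos(95°) = -0.0872
sin(95°) = 0.9962
Real = 0.2318*(-0.0872) = -0.0202
Imag = 0.2318*0.9962 = 0.2309

-0.0202 + 0.2309i


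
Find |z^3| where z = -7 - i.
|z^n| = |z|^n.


|z| = sqrt(49+1) = sqrt(50) = 7.0711
|z^3| = |z|^3 = (sqrt(50))^3 = 50*sqrt(50)

|z^3| = 50*sqrt(50) ≈ 353.5534


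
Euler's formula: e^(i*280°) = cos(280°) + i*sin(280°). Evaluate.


cos(280°) = 0.1736
sin(280°) = -0.9848

e^(i*280°) = 0.1736 - 0.9848i


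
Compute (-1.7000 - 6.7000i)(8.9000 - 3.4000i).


Real = -1.7*8.9 - (-6.7)*(-3.4) = -15.13 - 22.78 = -37.91
Imag = -1.7*(-3.4) + 8.9*(-6.7) = 5.78 - (59.63) = -53.85

-37.9100 - 53.8500i


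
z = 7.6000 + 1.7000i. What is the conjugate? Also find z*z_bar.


z_bar = 7.6000 - 1.7000i
z*z_bar = 7.6^2 + 1.7^2 = 57.76 + 2.89 = 60.65

z_bar = 7.6000 - 1.7000i, z*z_bar = 60.65


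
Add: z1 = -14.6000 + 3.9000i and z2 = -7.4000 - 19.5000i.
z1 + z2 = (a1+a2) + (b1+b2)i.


Real: -14.6 - 7.4 = -22
Imag: 3.9 - 19.5 = -15.6

-22.0000 - 15.6000i


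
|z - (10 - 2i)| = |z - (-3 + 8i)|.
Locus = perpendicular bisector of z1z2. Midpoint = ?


Equal distances means the locus is the perpendicular bisector of z1 and z2.
Midpoint = ((10+(-3))/2, (-2+8)/2) = (3.5000, 3.0000)

Perpendicular bisector through (3.5000, 3.0000)


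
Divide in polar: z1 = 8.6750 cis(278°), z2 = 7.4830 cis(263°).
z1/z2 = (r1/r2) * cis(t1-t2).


r = 8.6750 / 7.4830 = 1.1593
theta = 278° - 263° = 15° = 15° (mod 360)

1.1593 cis(15°)


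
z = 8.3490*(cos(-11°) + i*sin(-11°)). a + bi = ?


a = 8.3490*cos(-11°) = 8.3490*0.98163 = 8.1956
b = 8.3490*sin(-11°) = 8.3490*(-0.19081) = -1.5931

8.1956 - 1.5931i


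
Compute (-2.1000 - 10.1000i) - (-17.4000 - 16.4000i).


Real: -2.1 + 17.4 = 15.3
Imag: -10.1 + 16.4 = 6.3

15.3000 + 6.3000i


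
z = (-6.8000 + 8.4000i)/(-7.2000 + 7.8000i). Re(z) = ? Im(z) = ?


Multiply by conjugate: (-6.8000 + 8.4000i)(-7.2000 - 7.8000i) / ((-7.2)^2 + 7.8^2)
Numerator real = -6.8*(-7.2) + 8.4*7.8 = 114.48
Numerator imag = 8.4*(-7.2) - (-6.8)*7.8 = -7.44
Denominator = 112.68
Re(z) = 114.48/112.68 = 1.0160
Im(z) = -7.44/112.68 = -0.0660

Re(z) = 1.0160, Im(z) = -0.0660


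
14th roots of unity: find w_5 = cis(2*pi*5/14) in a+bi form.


Angle = 360*5/14 = 128.5714°
a = cos(128.5714°) = -0.6235
b = sin(128.5714°) = 0.7818

-0.6235 + 0.7818i


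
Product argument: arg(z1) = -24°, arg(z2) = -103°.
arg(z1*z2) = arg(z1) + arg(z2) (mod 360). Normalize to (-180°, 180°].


arg(z1*z2) = -24° - 103° = -127°
Normalized to (-180°, 180°]: -127°

-127°


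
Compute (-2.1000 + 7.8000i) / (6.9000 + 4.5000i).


Conjugate of z2 = 6.9000 - 4.5000i
Numerator: (-2.1000 + 7.8000i)(6.9000 - 4.5000i) = 20.6100 + 63.2700i
Denominator: 6.9^2 + 4.5^2 = 67.86
Result = (20.6100 + 63.2700i)/67.86

0.3037 + 0.9324i


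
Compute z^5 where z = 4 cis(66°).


r^5 = 4^5 = 1024
n*theta = 5*66° = 330° = 330° (mod 360)
a = 1024*cos(330°) = 886.8100
b = 1024*sin(330°) = -512.0000

1024 cis(330°) = 886.8100 - 512.0000i


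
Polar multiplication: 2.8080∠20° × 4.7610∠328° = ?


r = 2.8080 * 4.7610 = 13.3689
theta = 20° + 328° = 348° = 348° (mod 360)

13.3689 cis(348°)


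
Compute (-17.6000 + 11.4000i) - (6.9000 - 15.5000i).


Real: -17.6 - 6.9 = -24.5
Imag: 11.4 + 15.5 = 26.9

-24.5000 + 26.9000i


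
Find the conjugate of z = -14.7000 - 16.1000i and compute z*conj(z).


z_bar = -14.7000 + 16.1000i
z*z_bar = (-14.7)^2 + (-16.1)^2 = 216.09 + 259.21 = 475.3

z_bar = -14.7000 + 16.1000i, z*z_bar = 475.3


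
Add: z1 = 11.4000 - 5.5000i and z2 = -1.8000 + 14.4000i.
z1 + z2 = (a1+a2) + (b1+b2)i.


Real: 11.4 - 1.8 = 9.6
Imag: -5.5 + 14.4 = 8.9

9.6000 + 8.9000i


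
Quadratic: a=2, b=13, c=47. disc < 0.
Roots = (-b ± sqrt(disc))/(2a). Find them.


disc = 13^2 - 4*2*47 = 169 - 376 = -207
sqrt(|disc|) = sqrt(207) = 14.3875
Real part = -13/(2*2) = -3.2500
Imag part = 14.3875/(2*2) = 3.5969

-3.2500 ± 3.5969i


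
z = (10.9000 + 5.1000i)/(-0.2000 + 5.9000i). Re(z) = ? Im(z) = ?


Multiply by conjugate: (10.9000 + 5.1000i)(-0.2000 - 5.9000i) / ((-0.2)^2 + 5.9^2)
Numerator real = 10.9*(-0.2) + 5.1*5.9 = 27.91
Numerator imag = 5.1*(-0.2) - 10.9*5.9 = -65.33
Denominator = 34.85
Re(z) = 27.91/34.85 = 0.8009
Im(z) = -65.33/34.85 = -1.8746

Re(z) = 0.8009, Im(z) = -1.8746


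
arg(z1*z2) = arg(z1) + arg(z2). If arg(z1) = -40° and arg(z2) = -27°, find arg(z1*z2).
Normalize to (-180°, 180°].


arg(z1*z2) = -40° - 27° = -67°
Normalized to (-180°, 180°]: -67°

-67°


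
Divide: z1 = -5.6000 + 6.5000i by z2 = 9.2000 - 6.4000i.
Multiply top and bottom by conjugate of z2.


Conjugate of z2 = 9.2000 + 6.4000i
Numerator: (-5.6000 + 6.5000i)(9.2000 + 6.4000i) = -93.1200 + 23.9600i
Denominator: 9.2^2 + (-6.4)^2 = 125.6
Result = (-93.1200 + 23.9600i)/125.6

-0.7414 + 0.1908i


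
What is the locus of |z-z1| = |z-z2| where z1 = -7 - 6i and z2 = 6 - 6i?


Equal distances means the locus is the perpendicular bisector of z1 and z2.
Midpoint = ((-7+6)/2, (-6+(-6))/2) = (-0.5000, -6.0000)

Perpendicular bisector through (-0.5000, -6.0000)


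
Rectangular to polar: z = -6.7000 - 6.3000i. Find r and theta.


r = sqrt(44.89+39.69) = sqrt(84.58) = 9.1967
theta = atan2(-6.3, -6.7) = -136.7624 degrees

r = 9.1967, theta = -136.7624 degrees


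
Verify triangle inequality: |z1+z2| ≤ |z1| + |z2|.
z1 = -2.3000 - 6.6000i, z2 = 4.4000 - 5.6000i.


|z1| = sqrt((-2.3)^2 + (-6.6)^2) = sqrt(48.85) = 6.9893
|z2| = sqrt(4.4^2 + (-5.6)^2) = sqrt(50.72) = 7.1218
z1+z2 = 2.1000 - 12.2000i
|z1+z2| = sqrt(153.25) = 12.3794
|z1|+|z2| = 6.9893 + 7.1218 = 14.1111

|z1+z2| = 12.3794 ≤ |z1|+|z2| = 14.1111 (verified)


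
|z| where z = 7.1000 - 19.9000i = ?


|z| = sqrt(7.1^2 + (-19.9)^2) = sqrt(50.41 + 396.01) = sqrt(446.42) = 21.1287

|z| = 21.1287


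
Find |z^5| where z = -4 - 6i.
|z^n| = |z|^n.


|z| = sqrt(16+36) = sqrt(52) = 7.2111
|z^5| = |z|^5 = (sqrt(52))^5 = 52^2 * sqrt(52) = 2704*sqrt(52)

|z^5| = 2704*sqrt(52) ≈ 19498.8213


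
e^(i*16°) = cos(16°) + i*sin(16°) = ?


cos(16°) = 0.9613
sin(16°) = 0.2756

e^(i*16°) = 0.9613 + 0.2756i


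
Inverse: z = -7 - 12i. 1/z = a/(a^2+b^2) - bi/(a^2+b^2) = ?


|z|^2 = 49+144 = 193
1/z = (-7 + 12i)/193

1/z = -0.0363 + 0.0622i


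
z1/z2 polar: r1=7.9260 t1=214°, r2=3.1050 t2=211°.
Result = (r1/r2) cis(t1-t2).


r = 7.9260 / 3.1050 = 2.5527
theta = 214° - 211° = 3° = 3° (mod 360)

2.5527 cis(3°)


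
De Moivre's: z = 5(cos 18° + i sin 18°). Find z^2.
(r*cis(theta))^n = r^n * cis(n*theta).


r^2 = 5^2 = 25
n*theta = 2*18° = 36° = 36° (mod 360)
a = 25*cos(36°) = 20.2254
b = 25*sin(36°) = 14.6946

25 cis(36°) = 20.2254 + 14.6946i


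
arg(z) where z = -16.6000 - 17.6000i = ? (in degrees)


Re = -16.6, Im = -17.6
arg = atan2(-17.6, -16.6) = -133.3252 degrees

arg(z) = -133.3252 degrees


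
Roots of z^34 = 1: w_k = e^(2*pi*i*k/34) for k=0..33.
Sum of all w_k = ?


The sum of all 34th roots of unity is 0.
Geometric series: (1 - w^34)/(1 - w) = (1-1)/(1-w) = 0 since w^34 = 1, w ≠ 1.
Alternatively: coefficient of z^33 in z^34 - 1 is 0.

0


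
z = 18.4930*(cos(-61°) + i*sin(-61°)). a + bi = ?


a = 18.4930*cos(-61°) = 18.4930*0.48481 = 8.9656
b = 18.4930*sin(-61°) = 18.4930*(-0.87462) = -16.1743

8.9656 - 16.1743i


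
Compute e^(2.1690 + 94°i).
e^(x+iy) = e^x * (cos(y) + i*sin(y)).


e^2.1690 = 8.7495
cos(94°) = -0.069756
sin(94°) = 0.99756
Real = 8.7495*(-0.069756) = -0.6103
Imag = 8.7495*0.99756 = 8.7282

-0.6103 + 8.7282i


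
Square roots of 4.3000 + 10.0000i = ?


|z| = sqrt(18.49+100) = 10.8853
sqrt((|z|+a)/2) = sqrt((10.8853+4.3)/2) = sqrt(7.5927) = 2.7555
sqrt((|z|-a)/2) = sqrt((10.8853-4.3)/2) = sqrt(3.2927) = 1.8146

±(2.7555 + 1.8146i) i.e. 2.7555 + 1.8146i and -2.7555 - 1.8146i


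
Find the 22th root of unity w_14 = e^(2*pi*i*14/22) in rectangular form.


Angle = 360*14/22 = 229.0909°
a = cos(229.0909°) = -0.6549
b = sin(229.0909°) = -0.7557

-0.6549 - 0.7557i


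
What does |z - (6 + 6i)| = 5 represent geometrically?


|z - z0| = r is a circle with center z0 and radius r.
Center = (6, 6), radius = 5

Circle with center (6, 6) and radius 5


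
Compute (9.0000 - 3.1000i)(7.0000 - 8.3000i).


Real = 9*7 - (-3.1)*(-8.3) = 63 - 25.73 = 37.27
Imag = 9*(-8.3) + 7*(-3.1) = -74.7 - (21.7) = -96.4

37.2700 - 96.4000i


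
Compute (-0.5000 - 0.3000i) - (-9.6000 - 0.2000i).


Real: -0.5 + 9.6 = 9.1
Imag: -0.3 + 0.2 = -0.1

9.1000 - 0.1000i


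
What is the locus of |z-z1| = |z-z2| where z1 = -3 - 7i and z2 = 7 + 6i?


Equal distances means the locus is the perpendicular bisector of z1 and z2.
Midpoint = ((-3+7)/2, (-7+6)/2) = (2.0000, -0.5000)

Perpendicular bisector through (2.0000, -0.5000)


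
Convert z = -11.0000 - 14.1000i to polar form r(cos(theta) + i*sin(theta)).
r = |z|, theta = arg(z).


r = sqrt(121+198.81) = sqrt(319.81) = 17.8832
theta = atan2(-14.1, -11) = -127.9593 degrees

r = 17.8832, theta = -127.9593 degrees


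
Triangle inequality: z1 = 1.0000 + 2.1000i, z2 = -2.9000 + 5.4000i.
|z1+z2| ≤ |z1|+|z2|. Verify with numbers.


|z1| = sqrt(1^2 + 2.1^2) = sqrt(5.41) = 2.3259
|z2| = sqrt((-2.9)^2 + 5.4^2) = sqrt(37.57) = 6.1294
z1+z2 = -1.9000 + 7.5000i
|z1+z2| = sqrt(59.86) = 7.7369
|z1|+|z2| = 2.3259 + 6.1294 = 8.4553

|z1+z2| = 7.7369 ≤ |z1|+|z2| = 8.4553 (verified)


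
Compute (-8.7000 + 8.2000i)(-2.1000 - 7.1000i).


Real = -8.7*(-2.1) - 8.2*(-7.1) = 18.27 - (-58.22) = 76.49
Imag = -8.7*(-7.1) - (2.1)*8.2 = 61.77 - (17.22) = 44.55

76.4900 + 44.5500i


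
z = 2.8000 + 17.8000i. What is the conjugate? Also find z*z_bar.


z_bar = 2.8000 - 17.8000i
z*z_bar = 2.8^2 + 17.8^2 = 7.84 + 316.84 = 324.68

z_bar = 2.8000 - 17.8000i, z*z_bar = 324.68


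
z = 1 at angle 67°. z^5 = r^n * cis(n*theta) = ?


r^5 = 1^5 = 1
n*theta = 5*67° = 335° = 335° (mod 360)
a = 1*cos(335°) = 0.9063
b = 1*sin(335°) = -0.4226

1 cis(335°) = 0.9063 - 0.4226i


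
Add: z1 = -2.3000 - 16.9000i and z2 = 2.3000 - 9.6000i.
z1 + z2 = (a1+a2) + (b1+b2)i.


Real: -2.3 + 2.3 = 0
Imag: -16.9 - 9.6 = -26.5

-26.5000i


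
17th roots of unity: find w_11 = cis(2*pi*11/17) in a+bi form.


Angle = 360*11/17 = 232.9412°
a = cos(232.9412°) = -0.6026
b = sin(232.9412°) = -0.7980

-0.6026 - 0.7980i


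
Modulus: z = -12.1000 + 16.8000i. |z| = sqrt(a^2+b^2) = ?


|z| = sqrt((-12.1)^2 + 16.8^2) = sqrt(146.41 + 282.24) = sqrt(428.65) = 20.7039

|z| = 20.7039


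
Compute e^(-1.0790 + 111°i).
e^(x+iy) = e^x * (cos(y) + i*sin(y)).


e^-1.0790 = 0.33994
cos(111°) = -0.3584
sin(111°) = 0.9336
Real = 0.33994*(-0.3584) = -0.1218
Imag = 0.33994*0.9336 = 0.3174

-0.1218 + 0.3174i


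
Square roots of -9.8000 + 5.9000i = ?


|z| = sqrt(96.04+34.81) = 11.4390
sqrt((|z|+a)/2) = sqrt((11.4390+(-9.8))/2) = sqrt(0.8195) = 0.9053
sqrt((|z|-a)/2) = sqrt((11.4390-(-9.8))/2) = sqrt(10.6195) = 3.2588

±(0.9053 + 3.2588i) i.e. 0.9053 + 3.2588i and -0.9053 - 3.2588i


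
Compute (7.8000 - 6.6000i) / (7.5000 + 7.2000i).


Conjugate of z2 = 7.5000 - 7.2000i
Numerator: (7.8000 - 6.6000i)(7.5000 - 7.2000i) = 10.9800 - 105.6600i
Denominator: 7.5^2 + 7.2^2 = 108.09
Result = (10.9800 - 105.6600i)/108.09

0.1016 - 0.9775i


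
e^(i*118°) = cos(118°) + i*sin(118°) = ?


cos(118°) = -0.4695
sin(118°) = 0.8829

e^(i*118°) = -0.4695 + 0.8829i


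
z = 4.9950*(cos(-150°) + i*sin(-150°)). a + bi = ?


a = 4.9950*cos(-150°) = 4.9950*(-0.86603) = -4.3258
b = 4.9950*sin(-150°) = 4.9950*(-0.5) = -2.4975

-4.3258 - 2.4975i


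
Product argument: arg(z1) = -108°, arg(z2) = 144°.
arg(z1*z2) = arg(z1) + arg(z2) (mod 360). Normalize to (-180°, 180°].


arg(z1*z2) = -108° + 144° = 36°
Normalized to (-180°, 180°]: 36°

36°


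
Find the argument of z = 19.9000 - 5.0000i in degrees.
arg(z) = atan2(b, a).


Re = 19.9, Im = -5
arg = atan2(-5, 19.9) = -14.1040 degrees

arg(z) = -14.1040 degrees


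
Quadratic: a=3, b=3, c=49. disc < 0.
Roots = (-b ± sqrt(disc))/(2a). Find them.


disc = 3^2 - 4*3*49 = 9 - 588 = -579
sqrt(|disc|) = sqrt(579) = 24.0624
Real part = -3/(2*3) = -0.5000
Imag part = 24.0624/(2*3) = 4.0104

-0.5000 ± 4.0104i


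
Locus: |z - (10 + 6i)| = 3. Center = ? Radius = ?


|z - z0| = r is a circle with center z0 and radius r.
Center = (10, 6), radius = 3

Circle with center (10, 6) and radius 3


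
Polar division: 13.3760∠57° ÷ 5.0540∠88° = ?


r = 13.3760 / 5.0540 = 2.6466
theta = 57° - 88° = -31° = 329° (mod 360)

2.6466 cis(329°)


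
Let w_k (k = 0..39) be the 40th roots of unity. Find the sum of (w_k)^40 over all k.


The roots are w_k = w^k with w = e^(2*pi*i/40), and (w^k)^40 = (w^40)^k.
So S = 1 + u + u^2 + ... + u^(39) with u = w^40.
40 = 1*40 + 0, so 40 is a multiple of 40 and u = (w^40)^1 = 1.
Every one of the 40 terms equals 1: S = 40

S = 40


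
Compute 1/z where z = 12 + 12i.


|z|^2 = 144+144 = 288
1/z = (12 - 12i)/288

1/z = 0.0417 - 0.0417i


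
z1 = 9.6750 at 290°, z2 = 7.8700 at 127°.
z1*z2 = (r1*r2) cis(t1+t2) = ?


r = 9.6750 * 7.8700 = 76.1423
theta = 290° + 127° = 417° = 57° (mod 360)

76.1423 cis(57°)


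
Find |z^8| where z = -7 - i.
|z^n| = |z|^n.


|z| = sqrt(49+1) = sqrt(50) = 7.0711
|z^8| = |z|^8 = (sqrt(50))^8 = 50^4 = 6250000

|z^8| = 6250000


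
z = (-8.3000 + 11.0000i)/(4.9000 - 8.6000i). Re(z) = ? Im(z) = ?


Multiply by conjugate: (-8.3000 + 11.0000i)(4.9000 + 8.6000i) / (4.9^2 + (-8.6)^2)
Numerator real = -8.3*4.9 + 11*(-8.6) = -135.27
Numerator imag = 11*4.9 - (-8.3)*(-8.6) = -17.48
Denominator = 97.97
Re(z) = -135.27/97.97 = -1.3807
Im(z) = -17.48/97.97 = -0.1784

Re(z) = -1.3807, Im(z) = -0.1784


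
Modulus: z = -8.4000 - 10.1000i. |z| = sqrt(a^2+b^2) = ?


|z| = sqrt((-8.4)^2 + (-10.1)^2) = sqrt(70.56 + 102.01) = sqrt(172.57) = 13.1366

|z| = 13.1366


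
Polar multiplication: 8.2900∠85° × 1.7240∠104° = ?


r = 8.2900 * 1.7240 = 14.2920
theta = 85° + 104° = 189° = 189° (mod 360)

14.2920 cis(189°)


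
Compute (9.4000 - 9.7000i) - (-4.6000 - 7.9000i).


Real: 9.4 + 4.6 = 14
Imag: -9.7 + 7.9 = -1.8

14.0000 - 1.8000i


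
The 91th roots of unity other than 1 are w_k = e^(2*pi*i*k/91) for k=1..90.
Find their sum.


With w = e^(2*pi*i/91), all 91 of the 91th roots of unity w^0 = 1, w, ..., w^(90) sum to 0: 1 + w + ... + w^(90) = (1 - w^91)/(1 - w) = 0 since w^91 = 1, w ≠ 1.
Removing the root 1: w + w^2 + ... + w^(90) = 0 - 1 = -1

Sum = -1


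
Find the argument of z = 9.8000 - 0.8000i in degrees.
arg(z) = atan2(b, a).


Re = 9.8, Im = -0.8
arg = atan2(-0.8, 9.8) = -4.6669 degrees

arg(z) = -4.6669 degrees


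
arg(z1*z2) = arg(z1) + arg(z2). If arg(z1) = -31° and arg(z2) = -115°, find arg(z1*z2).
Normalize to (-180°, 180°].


arg(z1*z2) = -31° - 115° = -146°
Normalized to (-180°, 180°]: -146°

-146°


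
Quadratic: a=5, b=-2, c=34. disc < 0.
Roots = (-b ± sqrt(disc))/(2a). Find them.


disc = (-2)^2 - 4*5*34 = 4 - 680 = -676
sqrt(|disc|) = sqrt(676) = 26.0000
Real part = 2/(2*5) = 0.2000
Imag part = 26.0000/(2*5) = 2.6000

0.2000 ± 2.6000i


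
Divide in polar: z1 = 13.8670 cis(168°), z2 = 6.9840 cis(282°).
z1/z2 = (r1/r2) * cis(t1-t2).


r = 13.8670 / 6.9840 = 1.9855
theta = 168° - 282° = -114° = 246° (mod 360)

1.9855 cis(246°)


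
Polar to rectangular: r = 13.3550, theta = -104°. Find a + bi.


a = 13.3550*cos(-104°) = 13.3550*(-0.241922) = -3.2309
b = 13.3550*sin(-104°) = 13.3550*(-0.970296) = -12.9583

-3.2309 - 12.9583i


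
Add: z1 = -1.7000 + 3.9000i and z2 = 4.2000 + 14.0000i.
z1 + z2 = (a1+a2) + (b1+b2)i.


Real: -1.7 + 4.2 = 2.5
Imag: 3.9 + 14 = 17.9

2.5000 + 17.9000i


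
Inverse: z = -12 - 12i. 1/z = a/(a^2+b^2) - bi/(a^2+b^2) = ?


|z|^2 = 144+144 = 288
1/z = (-12 + 12i)/288

1/z = -0.0417 + 0.0417i


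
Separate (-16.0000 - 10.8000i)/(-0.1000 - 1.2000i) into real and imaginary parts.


Multiply by conjugate: (-16.0000 - 10.8000i)(-0.1000 + 1.2000i) / ((-0.1)^2 + (-1.2)^2)
Numerator real = -16*(-0.1) - (10.8)*(-1.2) = 14.56
Numerator imag = -10.8*(-0.1) - (-16)*(-1.2) = -18.12
Denominator = 1.45
Re(z) = 14.56/1.45 = 10.0414
Im(z) = -18.12/1.45 = -12.4966

Re(z) = 10.0414, Im(z) = -12.4966


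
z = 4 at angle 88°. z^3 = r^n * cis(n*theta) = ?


r^3 = 4^3 = 64
n*theta = 3*88° = 264° = 264° (mod 360)
a = 64*cos(264°) = -6.6898
b = 64*sin(264°) = -63.6494

64 cis(264°) = -6.6898 - 63.6494i


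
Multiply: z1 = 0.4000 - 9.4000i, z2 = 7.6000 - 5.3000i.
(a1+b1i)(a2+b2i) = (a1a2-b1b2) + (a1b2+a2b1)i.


Real = 0.4*7.6 - (-9.4)*(-5.3) = 3.04 - 49.82 = -46.78
Imag = 0.4*(-5.3) + 7.6*(-9.4) = -2.12 - (71.44) = -73.56

-46.7800 - 73.5600i


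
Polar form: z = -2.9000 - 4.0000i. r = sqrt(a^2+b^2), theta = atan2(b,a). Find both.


r = sqrt(8.41+16) = sqrt(24.41) = 4.9406
theta = atan2(-4, -2.9) = -125.9421 degrees

r = 4.9406, theta = -125.9421 degrees


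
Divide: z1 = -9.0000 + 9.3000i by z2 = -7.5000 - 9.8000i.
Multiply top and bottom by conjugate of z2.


Conjugate of z2 = -7.5000 + 9.8000i
Numerator: (-9.0000 + 9.3000i)(-7.5000 + 9.8000i) = -23.6400 - 157.9500i
Denominator: (-7.5)^2 + (-9.8)^2 = 152.29
Result = (-23.6400 - 157.9500i)/152.29

-0.1552 - 1.0372i


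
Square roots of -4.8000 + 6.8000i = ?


|z| = sqrt(23.04+46.24) = 8.3235
sqrt((|z|+a)/2) = sqrt((8.3235+(-4.8))/2) = sqrt(1.7617) = 1.3273
sqrt((|z|-a)/2) = sqrt((8.3235-(-4.8))/2) = sqrt(6.5617) = 2.5616

±(1.3273 + 2.5616i) i.e. 1.3273 + 2.5616i and -1.3273 - 2.5616i


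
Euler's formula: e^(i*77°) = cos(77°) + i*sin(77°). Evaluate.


cos(77°) = 0.2250
sin(77°) = 0.9744

e^(i*77°) = 0.2250 + 0.9744i


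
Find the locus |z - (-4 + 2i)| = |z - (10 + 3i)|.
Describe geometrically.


Equal distances means the locus is the perpendicular bisector of z1 and z2.
Midpoint = ((-4+10)/2, (2+3)/2) = (3.0000, 2.5000)

Perpendicular bisector through (3.0000, 2.5000)


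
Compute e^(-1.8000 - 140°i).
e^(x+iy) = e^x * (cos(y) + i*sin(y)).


e^-1.8000 = 0.1653
cos(-140°) = -0.766
sin(-140°) = -0.6428
Real = 0.1653*(-0.766) = -0.1266
Imag = 0.1653*(-0.6428) = -0.1063

-0.1266 - 0.1063i


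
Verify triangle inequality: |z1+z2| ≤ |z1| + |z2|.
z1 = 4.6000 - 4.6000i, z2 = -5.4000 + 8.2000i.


|z1| = sqrt(4.6^2 + (-4.6)^2) = sqrt(42.32) = 6.5054
|z2| = sqrt((-5.4)^2 + 8.2^2) = sqrt(96.4) = 9.8184
z1+z2 = -0.8000 + 3.6000i
|z1+z2| = sqrt(13.6) = 3.6878
|z1|+|z2| = 6.5054 + 9.8184 = 16.3238

|z1+z2| = 3.6878 ≤ |z1|+|z2| = 16.3238 (verified)


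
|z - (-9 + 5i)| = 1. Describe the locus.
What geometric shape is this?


|z - z0| = r is a circle with center z0 and radius r.
Center = (-9, 5), radius = 1

Circle with center (-9, 5) and radius 1


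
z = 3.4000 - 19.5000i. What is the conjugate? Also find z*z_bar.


z_bar = 3.4000 + 19.5000i
z*z_bar = 3.4^2 + (-19.5)^2 = 11.56 + 380.25 = 391.81

z_bar = 3.4000 + 19.5000i, z*z_bar = 391.81


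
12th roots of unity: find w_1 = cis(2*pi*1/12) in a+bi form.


Angle = 360*1/12 = 30°
a = cos(30°) = 0.8660
b = sin(30°) = 0.5000

0.8660 + 0.5000i


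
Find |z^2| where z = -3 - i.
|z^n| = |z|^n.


|z| = sqrt(9+1) = sqrt(10) = 3.1623
|z^2| = |z|^2 = (sqrt(10))^2 = 10

|z^2| = 10


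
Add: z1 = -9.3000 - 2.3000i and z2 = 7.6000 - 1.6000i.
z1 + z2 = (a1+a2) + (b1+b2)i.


Real: -9.3 + 7.6 = -1.7
Imag: -2.3 - 1.6 = -3.9

-1.7000 - 3.9000i


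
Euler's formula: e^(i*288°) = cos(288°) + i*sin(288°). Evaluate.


cos(288°) = 0.3090
sin(288°) = -0.9511

e^(i*288°) = 0.3090 - 0.9511i


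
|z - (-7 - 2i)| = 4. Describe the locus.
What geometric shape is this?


|z - z0| = r is a circle with center z0 and radius r.
Center = (-7, -2), radius = 4

Circle with center (-7, -2) and radius 4


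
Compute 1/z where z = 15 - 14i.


|z|^2 = 225+196 = 421
1/z = (15 + 14i)/421

1/z = 0.0356 + 0.0333i


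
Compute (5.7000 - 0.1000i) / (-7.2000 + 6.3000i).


Conjugate of z2 = -7.2000 - 6.3000i
Numerator: (5.7000 - 0.1000i)(-7.2000 - 6.3000i) = -41.6700 - 35.1900i
Denominator: (-7.2)^2 + 6.3^2 = 91.53
Result = (-41.6700 - 35.1900i)/91.53

-0.4553 - 0.3845i


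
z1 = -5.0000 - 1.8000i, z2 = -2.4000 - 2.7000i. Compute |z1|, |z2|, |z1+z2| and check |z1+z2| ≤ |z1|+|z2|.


|z1| = sqrt((-5)^2 + (-1.8)^2) = sqrt(28.24) = 5.3141
|z2| = sqrt((-2.4)^2 + (-2.7)^2) = sqrt(13.05) = 3.6125
z1+z2 = -7.4000 - 4.5000i
|z1+z2| = sqrt(75.01) = 8.6608
|z1|+|z2| = 5.3141 + 3.6125 = 8.9266

|z1+z2| = 8.6608 ≤ |z1|+|z2| = 8.9266 (verified)


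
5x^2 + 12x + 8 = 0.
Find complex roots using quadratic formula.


disc = 12^2 - 4*5*8 = 144 - 160 = -16
sqrt(|disc|) = sqrt(16) = 4.0000
Real part = -12/(2*5) = -1.2000
Imag part = 4.0000/(2*5) = 0.4000

-1.2000 ± 0.4000i


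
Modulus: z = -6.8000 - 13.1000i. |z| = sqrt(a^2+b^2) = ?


|z| = sqrt((-6.8)^2 + (-13.1)^2) = sqrt(46.24 + 171.61) = sqrt(217.85) = 14.7597

|z| = 14.7597


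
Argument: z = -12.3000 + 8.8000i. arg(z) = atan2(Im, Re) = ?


Re = -12.3, Im = 8.8
arg = atan2(8.8, -12.3) = 144.4183 degrees

arg(z) = 144.4183 degrees


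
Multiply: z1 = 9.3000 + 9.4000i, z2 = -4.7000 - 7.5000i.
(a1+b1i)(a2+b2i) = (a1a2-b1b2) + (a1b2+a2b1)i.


Real = 9.3*(-4.7) - 9.4*(-7.5) = -43.71 - (-70.5) = 26.79
Imag = 9.3*(-7.5) - (4.7)*9.4 = -69.75 - (44.18) = -113.93

26.7900 - 113.9300i


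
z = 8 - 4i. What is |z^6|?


|z| = sqrt(64+16) = sqrt(80) = 8.9443
|z^6| = |z|^6 = (sqrt(80))^6 = 80^3 = 512000

|z^6| = 512000


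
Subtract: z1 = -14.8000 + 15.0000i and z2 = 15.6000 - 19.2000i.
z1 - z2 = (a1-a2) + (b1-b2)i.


Real: -14.8 - 15.6 = -30.4
Imag: 15 + 19.2 = 34.2

-30.4000 + 34.2000i


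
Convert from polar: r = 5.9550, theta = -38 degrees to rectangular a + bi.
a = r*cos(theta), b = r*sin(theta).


a = 5.9550*cos(-38°) = 5.9550*0.78801 = 4.6926
b = 5.9550*sin(-38°) = 5.9550*(-0.61566) = -3.6663

4.6926 - 3.6663i


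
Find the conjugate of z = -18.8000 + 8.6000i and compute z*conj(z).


z_bar = -18.8000 - 8.6000i
z*z_bar = (-18.8)^2 + 8.6^2 = 353.44 + 73.96 = 427.4

z_bar = -18.8000 - 8.6000i, z*z_bar = 427.4


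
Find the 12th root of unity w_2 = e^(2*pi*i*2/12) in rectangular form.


Angle = 360*2/12 = 60°
a = cos(60°) = 0.5000
b = sin(60°) = 0.8660

0.5000 + 0.8660i


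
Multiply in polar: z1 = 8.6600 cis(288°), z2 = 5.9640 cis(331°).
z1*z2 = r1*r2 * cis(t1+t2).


r = 8.6600 * 5.9640 = 51.6482
theta = 288° + 331° = 619° = 259° (mod 360)

51.6482 cis(259°)


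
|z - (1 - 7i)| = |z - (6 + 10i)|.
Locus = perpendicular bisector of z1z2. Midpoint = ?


Equal distances means the locus is the perpendicular bisector of z1 and z2.
Midpoint = ((1+6)/2, (-7+10)/2) = (3.5000, 1.5000)

Perpendicular bisector through (3.5000, 1.5000)


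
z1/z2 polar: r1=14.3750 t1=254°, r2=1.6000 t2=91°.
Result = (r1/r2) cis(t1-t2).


r = 14.3750 / 1.6000 = 8.9844
theta = 254° - 91° = 163° = 163° (mod 360)

8.9844 cis(163°)


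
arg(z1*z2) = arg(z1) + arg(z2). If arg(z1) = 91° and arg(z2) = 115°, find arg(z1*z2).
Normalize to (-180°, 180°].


arg(z1*z2) = 91° + 115° = 206°
Normalized to (-180°, 180°]: -154°

-154°


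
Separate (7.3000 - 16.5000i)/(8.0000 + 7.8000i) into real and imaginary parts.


Multiply by conjugate: (7.3000 - 16.5000i)(8.0000 - 7.8000i) / (8^2 + 7.8^2)
Numerator real = 7.3*8 - (16.5)*7.8 = -70.3
Numerator imag = -16.5*8 - 7.3*7.8 = -188.94
Denominator = 124.84
Re(z) = -70.3/124.84 = -0.5631
Im(z) = -188.94/124.84 = -1.5135

Re(z) = -0.5631, Im(z) = -1.5135


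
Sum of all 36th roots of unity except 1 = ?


With w = e^(2*pi*i/36), all 36 of the 36th roots of unity w^0 = 1, w, ..., w^(35) sum to 0: 1 + w + ... + w^(35) = (1 - w^36)/(1 - w) = 0 since w^36 = 1, w ≠ 1.
Removing the root 1: w + w^2 + ... + w^(35) = 0 - 1 = -1

Sum = -1


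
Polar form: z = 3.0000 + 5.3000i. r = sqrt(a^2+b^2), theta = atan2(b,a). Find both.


r = sqrt(9+28.09) = sqrt(37.09) = 6.0902
theta = atan2(5.3, 3) = 60.4885 degrees

r = 6.0902, theta = 60.4885 degrees


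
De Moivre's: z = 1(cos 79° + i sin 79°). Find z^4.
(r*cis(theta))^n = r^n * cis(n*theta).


r^4 = 1^4 = 1
n*theta = 4*79° = 316° = 316° (mod 360)
a = 1*cos(316°) = 0.7193
b = 1*sin(316°) = -0.6947

1 cis(316°) = 0.7193 - 0.6947i


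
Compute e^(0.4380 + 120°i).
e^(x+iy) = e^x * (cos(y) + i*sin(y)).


e^0.4380 = 1.5496
cos(120°) = -0.5
sin(120°) = 0.866
Real = 1.5496*(-0.5) = -0.7748
Imag = 1.5496*0.866 = 1.3420

-0.7748 + 1.3420i


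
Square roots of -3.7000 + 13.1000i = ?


|z| = sqrt(13.69+171.61) = 13.6125
sqrt((|z|+a)/2) = sqrt((13.6125+(-3.7))/2) = sqrt(4.9562) = 2.2263
sqrt((|z|-a)/2) = sqrt((13.6125-(-3.7))/2) = sqrt(8.6562) = 2.9422

±(2.2263 + 2.9422i) i.e. 2.2263 + 2.9422i and -2.2263 - 2.9422i
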